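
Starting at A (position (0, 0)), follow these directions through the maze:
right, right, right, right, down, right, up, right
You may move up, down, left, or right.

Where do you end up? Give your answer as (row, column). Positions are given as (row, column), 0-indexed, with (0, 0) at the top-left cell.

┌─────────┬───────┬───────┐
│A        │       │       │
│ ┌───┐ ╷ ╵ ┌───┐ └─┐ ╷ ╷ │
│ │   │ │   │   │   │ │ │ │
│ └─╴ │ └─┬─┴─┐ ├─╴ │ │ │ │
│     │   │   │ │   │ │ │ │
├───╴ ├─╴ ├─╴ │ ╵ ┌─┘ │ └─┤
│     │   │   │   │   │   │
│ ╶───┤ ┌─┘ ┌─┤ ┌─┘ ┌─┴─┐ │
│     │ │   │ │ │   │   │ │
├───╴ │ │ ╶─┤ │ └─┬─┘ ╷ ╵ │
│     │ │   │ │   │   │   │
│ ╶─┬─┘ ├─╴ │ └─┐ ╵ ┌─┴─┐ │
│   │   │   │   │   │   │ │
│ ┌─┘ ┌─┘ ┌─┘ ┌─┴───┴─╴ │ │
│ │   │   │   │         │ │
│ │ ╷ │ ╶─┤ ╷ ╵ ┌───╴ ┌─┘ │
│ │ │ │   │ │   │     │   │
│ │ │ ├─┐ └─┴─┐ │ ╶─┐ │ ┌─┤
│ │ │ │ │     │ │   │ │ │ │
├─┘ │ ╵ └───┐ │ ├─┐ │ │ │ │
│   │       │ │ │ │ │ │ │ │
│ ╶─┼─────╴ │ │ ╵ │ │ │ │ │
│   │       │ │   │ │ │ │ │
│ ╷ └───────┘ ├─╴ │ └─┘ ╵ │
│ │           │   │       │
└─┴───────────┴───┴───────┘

Following directions step by step:
Start: (0, 0)
  right: (0, 0) → (0, 1)
  right: (0, 1) → (0, 2)
  right: (0, 2) → (0, 3)
  right: (0, 3) → (0, 4)
  down: (0, 4) → (1, 4)
  right: (1, 4) → (1, 5)
  up: (1, 5) → (0, 5)
  right: (0, 5) → (0, 6)
Final position: (0, 6)

Path taken:

┌─────────┬───────┬───────┐
│A → → → ↓│↱ B    │       │
│ ┌───┐ ╷ ╵ ┌───┐ └─┐ ╷ ╷ │
│ │   │ │↳ ↑│   │   │ │ │ │
│ └─╴ │ └─┬─┴─┐ ├─╴ │ │ │ │
│     │   │   │ │   │ │ │ │
├───╴ ├─╴ ├─╴ │ ╵ ┌─┘ │ └─┤
│     │   │   │   │   │   │
│ ╶───┤ ┌─┘ ┌─┤ ┌─┘ ┌─┴─┐ │
│     │ │   │ │ │   │   │ │
├───╴ │ │ ╶─┤ │ └─┬─┘ ╷ ╵ │
│     │ │   │ │   │   │   │
│ ╶─┬─┘ ├─╴ │ └─┐ ╵ ┌─┴─┐ │
│   │   │   │   │   │   │ │
│ ┌─┘ ┌─┘ ┌─┘ ┌─┴───┴─╴ │ │
│ │   │   │   │         │ │
│ │ ╷ │ ╶─┤ ╷ ╵ ┌───╴ ┌─┘ │
│ │ │ │   │ │   │     │   │
│ │ │ ├─┐ └─┴─┐ │ ╶─┐ │ ┌─┤
│ │ │ │ │     │ │   │ │ │ │
├─┘ │ ╵ └───┐ │ ├─┐ │ │ │ │
│   │       │ │ │ │ │ │ │ │
│ ╶─┼─────╴ │ │ ╵ │ │ │ │ │
│   │       │ │   │ │ │ │ │
│ ╷ └───────┘ ├─╴ │ └─┘ ╵ │
│ │           │   │       │
└─┴───────────┴───┴───────┘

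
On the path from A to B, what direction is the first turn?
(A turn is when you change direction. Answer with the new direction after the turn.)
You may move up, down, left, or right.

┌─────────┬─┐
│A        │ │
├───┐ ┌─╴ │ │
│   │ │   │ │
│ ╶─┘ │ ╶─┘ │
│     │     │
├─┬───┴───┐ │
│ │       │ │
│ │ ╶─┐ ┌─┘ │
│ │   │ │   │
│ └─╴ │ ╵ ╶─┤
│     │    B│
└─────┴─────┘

Directions: right, right, right, right, down, left, down, right, right, down, down, left, down, right
First turn direction: down

Solution:

┌─────────┬─┐
│A → → → ↓│ │
├───┐ ┌─╴ │ │
│   │ │↓ ↲│ │
│ ╶─┘ │ ╶─┘ │
│     │↳ → ↓│
├─┬───┴───┐ │
│ │       │↓│
│ │ ╶─┐ ┌─┘ │
│ │   │ │↓ ↲│
│ └─╴ │ ╵ ╶─┤
│     │  ↳ B│
└─────┴─────┘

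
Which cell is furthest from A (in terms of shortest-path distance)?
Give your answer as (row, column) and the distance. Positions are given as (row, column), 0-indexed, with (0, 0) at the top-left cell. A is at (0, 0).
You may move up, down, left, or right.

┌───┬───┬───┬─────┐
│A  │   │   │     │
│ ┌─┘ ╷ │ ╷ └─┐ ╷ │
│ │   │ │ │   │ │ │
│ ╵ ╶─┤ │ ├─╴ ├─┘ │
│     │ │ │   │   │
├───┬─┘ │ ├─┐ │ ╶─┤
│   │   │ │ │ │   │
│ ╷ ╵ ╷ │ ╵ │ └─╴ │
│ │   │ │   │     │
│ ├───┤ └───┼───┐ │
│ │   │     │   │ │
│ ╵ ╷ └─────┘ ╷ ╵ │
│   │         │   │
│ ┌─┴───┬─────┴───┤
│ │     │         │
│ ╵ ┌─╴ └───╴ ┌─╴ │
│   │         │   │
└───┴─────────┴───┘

Computing BFS distances from A to all cells:
Furthest cell: (3, 5)
Distance: 46 steps

Path from A to the furthest cell:

┌───┬───┬───┬─────┐
│A  │↱ ↓│↓ ↰│     │
│ ┌─┘ ╷ │ ╷ └─┐ ╷ │
│↓│↱ ↑│↓│↓│↑ ↰│ │ │
│ ╵ ╶─┤ │ ├─╴ ├─┘ │
│↳ ↑  │↓│↓│  ↑│   │
├───┬─┘ │ ├─┐ │ ╶─┤
│↓ ↰│↓ ↲│↓│B│↑│   │
│ ╷ ╵ ╷ │ ╵ │ └─╴ │
│↓│↑ ↲│ │↳ ↑│↑ ← ↰│
│ ├───┤ └───┼───┐ │
│↓│↱ ↓│     │↱ ↓│↑│
│ ╵ ╷ └─────┘ ╷ ╵ │
│↳ ↑│↳ → → → ↑│↳ ↑│
│ ┌─┴───┬─────┴───┤
│ │     │         │
│ ╵ ┌─╴ └───╴ ┌─╴ │
│   │         │   │
└───┴─────────┴───┘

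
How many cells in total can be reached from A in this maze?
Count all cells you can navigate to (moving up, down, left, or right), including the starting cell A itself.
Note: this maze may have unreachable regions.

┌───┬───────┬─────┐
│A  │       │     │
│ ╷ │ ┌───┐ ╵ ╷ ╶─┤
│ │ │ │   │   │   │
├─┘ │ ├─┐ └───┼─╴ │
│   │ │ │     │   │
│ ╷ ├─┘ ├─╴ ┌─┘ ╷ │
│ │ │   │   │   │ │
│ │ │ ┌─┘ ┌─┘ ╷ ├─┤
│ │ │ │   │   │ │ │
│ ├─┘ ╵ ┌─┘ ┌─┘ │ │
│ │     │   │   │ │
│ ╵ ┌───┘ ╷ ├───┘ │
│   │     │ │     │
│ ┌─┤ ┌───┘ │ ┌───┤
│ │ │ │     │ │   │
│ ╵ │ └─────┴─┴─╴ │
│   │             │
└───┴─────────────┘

Using BFS/flood-fill to find all reachable cells from A:
Maze size: 9 × 9 = 81 total cells
48 cell(s) are walled off and cannot be reached from A.
Reachable cells: 33

Reachable region (· marks reachable cells):

┌───┬───────┬─────┐
│A ·│       │     │
│ ╷ │ ┌───┐ ╵ ╷ ╶─┤
│·│·│ │· ·│   │   │
├─┘ │ ├─┐ └───┼─╴ │
│· ·│ │·│· · ·│   │
│ ╷ ├─┘ ├─╴ ┌─┘ ╷ │
│·│·│· ·│· ·│   │ │
│ │ │ ┌─┘ ┌─┘ ╷ ├─┤
│·│·│·│· ·│   │ │ │
│ ├─┘ ╵ ┌─┘ ┌─┘ │ │
│·│· · ·│   │   │ │
│ ╵ ┌───┘ ╷ ├───┘ │
│· ·│     │ │     │
│ ┌─┤ ┌───┘ │ ┌───┤
│·│·│ │     │ │   │
│ ╵ │ └─────┴─┴─╴ │
│· ·│             │
└───┴─────────────┘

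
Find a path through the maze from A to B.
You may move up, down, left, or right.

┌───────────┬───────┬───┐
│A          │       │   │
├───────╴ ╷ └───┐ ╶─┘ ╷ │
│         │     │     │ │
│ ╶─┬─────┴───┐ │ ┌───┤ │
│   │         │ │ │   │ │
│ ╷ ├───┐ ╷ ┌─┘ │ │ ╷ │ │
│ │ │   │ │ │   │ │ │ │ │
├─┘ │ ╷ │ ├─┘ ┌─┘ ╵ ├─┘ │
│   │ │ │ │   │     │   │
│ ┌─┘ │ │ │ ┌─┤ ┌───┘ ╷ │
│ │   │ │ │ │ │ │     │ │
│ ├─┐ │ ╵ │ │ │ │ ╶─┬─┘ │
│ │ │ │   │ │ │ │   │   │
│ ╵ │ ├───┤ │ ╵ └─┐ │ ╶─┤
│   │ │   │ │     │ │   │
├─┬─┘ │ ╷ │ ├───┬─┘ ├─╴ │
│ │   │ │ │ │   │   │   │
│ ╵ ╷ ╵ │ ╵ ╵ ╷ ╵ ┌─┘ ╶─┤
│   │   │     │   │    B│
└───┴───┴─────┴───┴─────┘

Finding the shortest path through the maze:
Path length: 42 steps
Directions: right → right → right → right → right → down → right → right → down → down → left → down → left → down → down → down → down → down → right → up → right → down → right → up → right → up → up → left → up → right → right → up → right → down → down → left → down → right → down → left → down → right

Solution:

┌───────────┬───────┬───┐
│A → → → → ↓│       │   │
├───────╴ ╷ └───┐ ╶─┘ ╷ │
│         │↳ → ↓│     │ │
│ ╶─┬─────┴───┐ │ ┌───┤ │
│   │         │↓│ │   │ │
│ ╷ ├───┐ ╷ ┌─┘ │ │ ╷ │ │
│ │ │   │ │ │↓ ↲│ │ │ │ │
├─┘ │ ╷ │ ├─┘ ┌─┘ ╵ ├─┘ │
│   │ │ │ │↓ ↲│     │↱ ↓│
│ ┌─┘ │ │ │ ┌─┤ ┌───┘ ╷ │
│ │   │ │ │↓│ │ │↱ → ↑│↓│
│ ├─┐ │ ╵ │ │ │ │ ╶─┬─┘ │
│ │ │ │   │↓│ │ │↑ ↰│↓ ↲│
│ ╵ │ ├───┤ │ ╵ └─┐ │ ╶─┤
│   │ │   │↓│     │↑│↳ ↓│
├─┬─┘ │ ╷ │ ├───┬─┘ ├─╴ │
│ │   │ │ │↓│↱ ↓│↱ ↑│↓ ↲│
│ ╵ ╷ ╵ │ ╵ ╵ ╷ ╵ ┌─┘ ╶─┤
│   │   │  ↳ ↑│↳ ↑│  ↳ B│
└───┴───┴─────┴───┴─────┘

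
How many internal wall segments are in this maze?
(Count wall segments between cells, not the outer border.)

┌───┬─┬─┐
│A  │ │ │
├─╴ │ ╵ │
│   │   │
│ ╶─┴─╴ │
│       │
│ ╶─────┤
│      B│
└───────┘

Counting internal wall segments:
Total internal walls: 9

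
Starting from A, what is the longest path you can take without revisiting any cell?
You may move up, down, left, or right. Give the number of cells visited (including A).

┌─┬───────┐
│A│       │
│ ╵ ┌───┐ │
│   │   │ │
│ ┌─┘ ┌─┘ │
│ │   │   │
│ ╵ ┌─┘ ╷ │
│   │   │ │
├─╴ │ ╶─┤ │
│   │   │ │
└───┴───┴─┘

Finding longest simple path using DFS:
Start: (0, 0)
Longest path visits 14 cells
Path: A → down → right → up → right → right → right → down → down → left → down → left → down → right

Solution:

┌─┬───────┐
│A│↱ → → ↓│
│ ╵ ┌───┐ │
│↳ ↑│   │↓│
│ ┌─┘ ┌─┘ │
│ │   │↓ ↲│
│ ╵ ┌─┘ ╷ │
│   │↓ ↲│ │
├─╴ │ ╶─┤ │
│   │↳ B│ │
└───┴───┴─┘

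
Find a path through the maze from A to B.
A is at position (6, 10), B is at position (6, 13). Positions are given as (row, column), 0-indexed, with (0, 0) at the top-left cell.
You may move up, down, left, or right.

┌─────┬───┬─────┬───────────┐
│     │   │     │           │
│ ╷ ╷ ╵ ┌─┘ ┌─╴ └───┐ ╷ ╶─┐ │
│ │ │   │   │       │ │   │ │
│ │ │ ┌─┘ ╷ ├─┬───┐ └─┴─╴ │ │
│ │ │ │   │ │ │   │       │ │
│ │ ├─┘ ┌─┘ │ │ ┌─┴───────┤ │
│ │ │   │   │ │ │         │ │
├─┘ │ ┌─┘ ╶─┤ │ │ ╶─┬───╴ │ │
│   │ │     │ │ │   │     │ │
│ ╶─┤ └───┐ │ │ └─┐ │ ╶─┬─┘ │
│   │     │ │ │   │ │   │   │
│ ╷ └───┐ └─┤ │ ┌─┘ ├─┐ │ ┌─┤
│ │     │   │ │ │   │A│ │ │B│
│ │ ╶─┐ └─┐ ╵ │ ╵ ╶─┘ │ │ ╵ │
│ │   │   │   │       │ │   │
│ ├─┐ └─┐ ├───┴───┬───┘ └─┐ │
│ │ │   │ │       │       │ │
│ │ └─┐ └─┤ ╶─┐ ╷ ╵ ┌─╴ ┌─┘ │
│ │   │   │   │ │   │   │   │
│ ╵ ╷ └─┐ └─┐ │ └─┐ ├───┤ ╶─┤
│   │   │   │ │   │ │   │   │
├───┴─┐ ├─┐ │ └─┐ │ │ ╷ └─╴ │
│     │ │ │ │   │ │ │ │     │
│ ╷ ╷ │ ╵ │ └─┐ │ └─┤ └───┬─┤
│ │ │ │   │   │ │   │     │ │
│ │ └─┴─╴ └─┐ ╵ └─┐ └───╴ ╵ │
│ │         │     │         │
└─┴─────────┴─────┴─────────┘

Finding the shortest path from (6, 10) to (6, 13):
Path length: 53 steps
Directions: down → left → left → up → right → up → up → left → up → right → right → right → right → down → left → left → down → right → down → down → down → left → left → down → left → up → left → down → down → right → down → down → right → down → right → right → right → up → left → left → up → up → right → down → right → right → up → left → up → right → up → up → up

Solution:

┌─────┬───┬─────┬───────────┐
│     │   │     │           │
│ ╷ ╷ ╵ ┌─┘ ┌─╴ └───┐ ╷ ╶─┐ │
│ │ │   │   │       │ │   │ │
│ │ │ ┌─┘ ╷ ├─┬───┐ └─┴─╴ │ │
│ │ │ │   │ │ │   │       │ │
│ │ ├─┘ ┌─┘ │ │ ┌─┴───────┤ │
│ │ │   │   │ │ │↱ → → → ↓│ │
├─┘ │ ┌─┘ ╶─┤ │ │ ╶─┬───╴ │ │
│   │ │     │ │ │↑ ↰│↓ ← ↲│ │
│ ╶─┤ └───┐ │ │ └─┐ │ ╶─┬─┘ │
│   │     │ │ │   │↑│↳ ↓│   │
│ ╷ └───┐ └─┤ │ ┌─┘ ├─┐ │ ┌─┤
│ │     │   │ │ │↱ ↑│A│↓│ │B│
│ │ ╶─┐ └─┐ ╵ │ ╵ ╶─┘ │ │ ╵ │
│ │   │   │   │  ↑ ← ↲│↓│  ↑│
│ ├─┐ └─┐ ├───┴───┬───┘ └─┐ │
│ │ │   │ │    ↓ ↰│↓ ← ↲  │↑│
│ │ └─┐ └─┤ ╶─┐ ╷ ╵ ┌─╴ ┌─┘ │
│ │   │   │   │↓│↑ ↲│   │↱ ↑│
│ ╵ ╷ └─┐ └─┐ │ └─┐ ├───┤ ╶─┤
│   │   │   │ │↳ ↓│ │↱ ↓│↑ ↰│
├───┴─┐ ├─┐ │ └─┐ │ │ ╷ └─╴ │
│     │ │ │ │   │↓│ │↑│↳ → ↑│
│ ╷ ╷ │ ╵ │ └─┐ │ └─┤ └───┬─┤
│ │ │ │   │   │ │↳ ↓│↑ ← ↰│ │
│ │ └─┴─╴ └─┐ ╵ └─┐ └───╴ ╵ │
│ │         │     │↳ → → ↑  │
└─┴─────────┴─────┴─────────┘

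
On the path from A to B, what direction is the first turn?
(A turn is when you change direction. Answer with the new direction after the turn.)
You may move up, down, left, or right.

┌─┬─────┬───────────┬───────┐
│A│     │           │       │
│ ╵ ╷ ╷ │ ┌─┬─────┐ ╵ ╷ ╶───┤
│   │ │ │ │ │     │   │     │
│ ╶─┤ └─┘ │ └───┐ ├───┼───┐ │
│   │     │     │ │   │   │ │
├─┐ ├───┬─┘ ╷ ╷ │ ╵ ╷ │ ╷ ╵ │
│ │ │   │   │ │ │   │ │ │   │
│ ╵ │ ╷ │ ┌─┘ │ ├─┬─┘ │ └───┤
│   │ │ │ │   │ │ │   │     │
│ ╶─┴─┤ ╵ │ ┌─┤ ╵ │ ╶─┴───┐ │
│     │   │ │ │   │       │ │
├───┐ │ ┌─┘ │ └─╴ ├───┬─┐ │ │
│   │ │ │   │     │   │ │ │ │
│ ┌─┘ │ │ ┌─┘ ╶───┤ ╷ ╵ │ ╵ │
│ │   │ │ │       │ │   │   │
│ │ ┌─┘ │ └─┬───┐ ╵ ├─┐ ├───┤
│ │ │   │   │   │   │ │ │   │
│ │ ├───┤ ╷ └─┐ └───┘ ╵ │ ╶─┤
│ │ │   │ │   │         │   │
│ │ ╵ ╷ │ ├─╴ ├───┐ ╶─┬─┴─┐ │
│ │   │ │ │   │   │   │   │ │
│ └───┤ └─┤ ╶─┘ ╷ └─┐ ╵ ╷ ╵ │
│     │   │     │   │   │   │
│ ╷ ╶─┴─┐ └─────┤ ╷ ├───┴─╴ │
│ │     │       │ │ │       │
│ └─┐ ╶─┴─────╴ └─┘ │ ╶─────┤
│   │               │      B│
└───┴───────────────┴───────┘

Directions: down, down, right, down, down, left, down, right, right, down, down, left, down, down, down, right, up, right, down, down, right, down, right, right, right, down, right, right, up, up, left, up, left, down, left, left, up, right, up, left, up, left, up, up, right, up, up, right, up, up, right, down, down, down, right, down, left, left, down, right, right, down, right, up, up, right, down, right, down, down, left, left, down, right, down, right, up, right, down, right, down, left, left, left, down, right, right, right
First turn direction: right

Solution:

┌─┬─────┬───────────┬───────┐
│A│     │           │       │
│ ╵ ╷ ╷ │ ┌─┬─────┐ ╵ ╷ ╶───┤
│↓  │ │ │ │ │     │   │     │
│ ╶─┤ └─┘ │ └───┐ ├───┼───┐ │
│↳ ↓│     │  ↱ ↓│ │   │   │ │
├─┐ ├───┬─┘ ╷ ╷ │ ╵ ╷ │ ╷ ╵ │
│ │↓│   │   │↑│↓│   │ │ │   │
│ ╵ │ ╷ │ ┌─┘ │ ├─┬─┘ │ └───┤
│↓ ↲│ │ │ │↱ ↑│↓│ │   │     │
│ ╶─┴─┤ ╵ │ ┌─┤ ╵ │ ╶─┴───┐ │
│↳ → ↓│   │↑│ │↳ ↓│       │ │
├───┐ │ ┌─┘ │ └─╴ ├───┬─┐ │ │
│   │↓│ │↱ ↑│↓ ← ↲│↱ ↓│ │ │ │
│ ┌─┘ │ │ ┌─┘ ╶───┤ ╷ ╵ │ ╵ │
│ │↓ ↲│ │↑│  ↳ → ↓│↑│↳ ↓│   │
│ │ ┌─┘ │ └─┬───┐ ╵ ├─┐ ├───┤
│ │↓│   │↑ ↰│   │↳ ↑│ │↓│   │
│ │ ├───┤ ╷ └─┐ └───┘ ╵ │ ╶─┤
│ │↓│↱ ↓│ │↑ ↰│    ↓ ← ↲│   │
│ │ ╵ ╷ │ ├─╴ ├───┐ ╶─┬─┴─┐ │
│ │↳ ↑│↓│ │↱ ↑│↓ ↰│↳ ↓│↱ ↓│ │
│ └───┤ └─┤ ╶─┘ ╷ └─┐ ╵ ╷ ╵ │
│     │↳ ↓│↑ ← ↲│↑ ↰│↳ ↑│↳ ↓│
│ ╷ ╶─┴─┐ └─────┤ ╷ ├───┴─╴ │
│ │     │↳ → → ↓│ │↑│↓ ← ← ↲│
│ └─┐ ╶─┴─────╴ └─┘ │ ╶─────┤
│   │          ↳ → ↑│↳ → → B│
└───┴───────────────┴───────┘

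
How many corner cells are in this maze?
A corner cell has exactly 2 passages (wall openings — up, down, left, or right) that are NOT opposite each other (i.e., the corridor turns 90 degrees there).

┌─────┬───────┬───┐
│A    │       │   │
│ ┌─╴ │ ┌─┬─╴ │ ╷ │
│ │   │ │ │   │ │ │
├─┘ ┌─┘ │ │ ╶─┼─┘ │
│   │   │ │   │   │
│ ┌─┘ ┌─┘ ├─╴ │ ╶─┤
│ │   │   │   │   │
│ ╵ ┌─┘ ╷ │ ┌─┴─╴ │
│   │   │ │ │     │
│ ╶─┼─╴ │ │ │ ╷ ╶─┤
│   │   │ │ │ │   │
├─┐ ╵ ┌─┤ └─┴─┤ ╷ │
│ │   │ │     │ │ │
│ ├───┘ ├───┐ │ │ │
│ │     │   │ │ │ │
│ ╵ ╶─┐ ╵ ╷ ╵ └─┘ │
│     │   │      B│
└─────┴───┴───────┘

Counting corner cells (2 non-opposite passages):
Total corners: 45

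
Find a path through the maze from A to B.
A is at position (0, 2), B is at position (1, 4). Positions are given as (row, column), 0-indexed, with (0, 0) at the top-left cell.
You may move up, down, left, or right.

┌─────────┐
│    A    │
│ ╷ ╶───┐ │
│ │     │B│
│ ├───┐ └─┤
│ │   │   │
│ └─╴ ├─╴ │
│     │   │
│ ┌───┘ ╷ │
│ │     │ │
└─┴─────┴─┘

Finding the shortest path from (0, 2) to (1, 4):
Path length: 3 steps
Directions: right → right → down

Solution:

┌─────────┐
│    A → ↓│
│ ╷ ╶───┐ │
│ │     │B│
│ ├───┐ └─┤
│ │   │   │
│ └─╴ ├─╴ │
│     │   │
│ ┌───┘ ╷ │
│ │     │ │
└─┴─────┴─┘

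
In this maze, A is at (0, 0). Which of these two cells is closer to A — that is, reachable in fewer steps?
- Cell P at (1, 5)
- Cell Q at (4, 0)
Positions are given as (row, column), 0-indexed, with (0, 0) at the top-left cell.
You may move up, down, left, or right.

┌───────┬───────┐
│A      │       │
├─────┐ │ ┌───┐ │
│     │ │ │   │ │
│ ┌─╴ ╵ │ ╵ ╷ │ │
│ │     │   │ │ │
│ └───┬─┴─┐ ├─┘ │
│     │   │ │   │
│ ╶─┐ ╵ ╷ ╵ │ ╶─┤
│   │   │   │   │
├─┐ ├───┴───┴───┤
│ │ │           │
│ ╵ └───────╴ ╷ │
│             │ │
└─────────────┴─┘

Shortest path A → P at (1, 5): 22 steps
Shortest path A → Q at (4, 0): 12 steps

Q is closer (12 steps vs 22 steps).

Path to P:

┌───────┬───────┐
│A → → ↓│       │
├─────┐ │ ┌───┐ │
│↓ ← ↰│↓│ │P  │ │
│ ┌─╴ ╵ │ ╵ ╷ │ │
│↓│  ↑ ↲│  ↑│ │ │
│ └───┬─┴─┐ ├─┘ │
│↳ → ↓│↱ ↓│↑│   │
│ ╶─┐ ╵ ╷ ╵ │ ╶─┤
│   │↳ ↑│↳ ↑│   │
├─┐ ├───┴───┴───┤
│ │ │           │
│ ╵ └───────╴ ╷ │
│             │ │
└─────────────┴─┘

Path to Q:

┌───────┬───────┐
│A → → ↓│       │
├─────┐ │ ┌───┐ │
│↓ ← ↰│↓│ │   │ │
│ ┌─╴ ╵ │ ╵ ╷ │ │
│↓│  ↑ ↲│   │ │ │
│ └───┬─┴─┐ ├─┘ │
│↓    │   │ │   │
│ ╶─┐ ╵ ╷ ╵ │ ╶─┤
│Q  │   │   │   │
├─┐ ├───┴───┴───┤
│ │ │           │
│ ╵ └───────╴ ╷ │
│             │ │
└─────────────┴─┘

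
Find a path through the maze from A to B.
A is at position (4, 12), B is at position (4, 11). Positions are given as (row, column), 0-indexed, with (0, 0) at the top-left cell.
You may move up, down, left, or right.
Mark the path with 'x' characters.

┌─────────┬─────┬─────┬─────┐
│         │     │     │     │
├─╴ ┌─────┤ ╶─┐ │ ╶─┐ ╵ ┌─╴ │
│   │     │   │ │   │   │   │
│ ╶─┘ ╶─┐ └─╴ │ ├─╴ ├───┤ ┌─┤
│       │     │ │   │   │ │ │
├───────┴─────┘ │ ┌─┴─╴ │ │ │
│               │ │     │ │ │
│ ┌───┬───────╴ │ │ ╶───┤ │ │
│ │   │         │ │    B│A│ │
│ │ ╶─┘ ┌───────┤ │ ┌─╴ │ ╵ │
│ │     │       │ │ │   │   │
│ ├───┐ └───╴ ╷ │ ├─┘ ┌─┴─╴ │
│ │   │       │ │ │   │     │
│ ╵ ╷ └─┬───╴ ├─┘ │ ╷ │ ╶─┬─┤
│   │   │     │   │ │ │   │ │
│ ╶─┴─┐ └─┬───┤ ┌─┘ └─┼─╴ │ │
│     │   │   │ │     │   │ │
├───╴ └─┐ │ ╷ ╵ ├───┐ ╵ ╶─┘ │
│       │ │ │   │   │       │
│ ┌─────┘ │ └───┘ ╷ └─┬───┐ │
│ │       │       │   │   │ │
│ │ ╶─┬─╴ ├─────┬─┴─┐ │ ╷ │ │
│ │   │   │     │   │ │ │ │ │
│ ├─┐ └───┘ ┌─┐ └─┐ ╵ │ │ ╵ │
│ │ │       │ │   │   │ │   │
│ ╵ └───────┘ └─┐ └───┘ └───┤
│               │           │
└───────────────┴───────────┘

Finding the shortest path from (4, 12) to (4, 11):
Path length: 19 steps
Directions: down → right → down → left → left → down → right → down → left → down → left → up → left → up → up → right → up → right → up

Solution:

┌─────────┬─────┬─────┬─────┐
│         │     │     │     │
├─╴ ┌─────┤ ╶─┐ │ ╶─┐ ╵ ┌─╴ │
│   │     │   │ │   │   │   │
│ ╶─┘ ╶─┐ └─╴ │ ├─╴ ├───┤ ┌─┤
│       │     │ │   │   │ │ │
├───────┴─────┘ │ ┌─┴─╴ │ │ │
│               │ │     │ │ │
│ ┌───┬───────╴ │ │ ╶───┤ │ │
│ │   │         │ │    B│A│ │
│ │ ╶─┘ ┌───────┤ │ ┌─╴ │ ╵ │
│ │     │       │ │ │x x│x x│
│ ├───┐ └───╴ ╷ │ ├─┘ ┌─┴─╴ │
│ │   │       │ │ │x x│x x x│
│ ╵ ╷ └─┬───╴ ├─┘ │ ╷ │ ╶─┬─┤
│   │   │     │   │x│ │x x│ │
│ ╶─┴─┐ └─┬───┤ ┌─┘ └─┼─╴ │ │
│     │   │   │ │  x x│x x│ │
├───╴ └─┐ │ ╷ ╵ ├───┐ ╵ ╶─┘ │
│       │ │ │   │   │x x    │
│ ┌─────┘ │ └───┘ ╷ └─┬───┐ │
│ │       │       │   │   │ │
│ │ ╶─┬─╴ ├─────┬─┴─┐ │ ╷ │ │
│ │   │   │     │   │ │ │ │ │
│ ├─┐ └───┘ ┌─┐ └─┐ ╵ │ │ ╵ │
│ │ │       │ │   │   │ │   │
│ ╵ └───────┘ └─┐ └───┘ └───┤
│               │           │
└───────────────┴───────────┘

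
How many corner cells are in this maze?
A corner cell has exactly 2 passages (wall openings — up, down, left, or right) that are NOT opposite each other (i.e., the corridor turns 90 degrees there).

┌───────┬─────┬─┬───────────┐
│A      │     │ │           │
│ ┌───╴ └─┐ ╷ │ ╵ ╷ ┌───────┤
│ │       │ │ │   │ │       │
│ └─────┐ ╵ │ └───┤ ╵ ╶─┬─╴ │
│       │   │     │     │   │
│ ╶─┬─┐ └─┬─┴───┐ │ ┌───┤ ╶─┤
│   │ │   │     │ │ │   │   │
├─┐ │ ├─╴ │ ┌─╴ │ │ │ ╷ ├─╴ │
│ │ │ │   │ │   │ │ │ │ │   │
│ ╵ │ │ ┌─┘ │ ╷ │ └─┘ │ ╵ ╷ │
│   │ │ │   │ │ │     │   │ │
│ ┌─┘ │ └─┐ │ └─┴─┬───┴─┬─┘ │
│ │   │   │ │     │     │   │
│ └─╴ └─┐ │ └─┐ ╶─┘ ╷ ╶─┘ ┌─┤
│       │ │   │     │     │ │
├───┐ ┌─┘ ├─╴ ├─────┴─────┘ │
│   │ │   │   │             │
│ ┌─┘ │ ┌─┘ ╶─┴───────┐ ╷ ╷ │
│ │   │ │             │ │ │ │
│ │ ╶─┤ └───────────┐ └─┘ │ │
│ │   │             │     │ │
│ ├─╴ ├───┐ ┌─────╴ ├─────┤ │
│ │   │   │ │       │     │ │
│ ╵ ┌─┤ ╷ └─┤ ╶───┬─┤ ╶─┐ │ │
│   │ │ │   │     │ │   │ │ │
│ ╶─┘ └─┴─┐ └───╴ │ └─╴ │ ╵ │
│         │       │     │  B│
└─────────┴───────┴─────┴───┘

Counting corner cells (2 non-opposite passages):
Total corners: 84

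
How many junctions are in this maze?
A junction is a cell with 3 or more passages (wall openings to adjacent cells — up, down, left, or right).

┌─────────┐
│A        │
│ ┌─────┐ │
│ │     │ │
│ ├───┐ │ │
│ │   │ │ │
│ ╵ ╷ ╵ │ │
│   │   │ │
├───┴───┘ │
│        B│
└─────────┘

Checking each cell for number of passages:

Junctions found (3+ passages):
Total junctions: 0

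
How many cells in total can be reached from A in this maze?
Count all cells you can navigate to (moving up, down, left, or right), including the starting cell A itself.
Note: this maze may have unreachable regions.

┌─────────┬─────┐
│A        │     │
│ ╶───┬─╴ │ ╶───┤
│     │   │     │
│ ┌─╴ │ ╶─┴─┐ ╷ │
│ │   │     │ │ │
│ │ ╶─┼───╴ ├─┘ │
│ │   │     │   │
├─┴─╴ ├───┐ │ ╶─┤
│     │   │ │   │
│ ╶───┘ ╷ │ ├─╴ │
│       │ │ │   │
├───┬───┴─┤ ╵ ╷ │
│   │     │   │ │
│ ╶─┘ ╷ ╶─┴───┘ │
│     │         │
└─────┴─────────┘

Using BFS/flood-fill to find all reachable cells from A:
Maze size: 8 × 8 = 64 total cells
All cells are reachable — the maze is fully connected.
Reachable cells: 64

Reachable region (· marks reachable cells):

┌─────────┬─────┐
│A · · · ·│· · ·│
│ ╶───┬─╴ │ ╶───┤
│· · ·│· ·│· · ·│
│ ┌─╴ │ ╶─┴─┐ ╷ │
│·│· ·│· · ·│·│·│
│ │ ╶─┼───╴ ├─┘ │
│·│· ·│· · ·│· ·│
├─┴─╴ ├───┐ │ ╶─┤
│· · ·│· ·│·│· ·│
│ ╶───┘ ╷ │ ├─╴ │
│· · · ·│·│·│· ·│
├───┬───┴─┤ ╵ ╷ │
│· ·│· · ·│· ·│·│
│ ╶─┘ ╷ ╶─┴───┘ │
│· · ·│· · · · ·│
└─────┴─────────┘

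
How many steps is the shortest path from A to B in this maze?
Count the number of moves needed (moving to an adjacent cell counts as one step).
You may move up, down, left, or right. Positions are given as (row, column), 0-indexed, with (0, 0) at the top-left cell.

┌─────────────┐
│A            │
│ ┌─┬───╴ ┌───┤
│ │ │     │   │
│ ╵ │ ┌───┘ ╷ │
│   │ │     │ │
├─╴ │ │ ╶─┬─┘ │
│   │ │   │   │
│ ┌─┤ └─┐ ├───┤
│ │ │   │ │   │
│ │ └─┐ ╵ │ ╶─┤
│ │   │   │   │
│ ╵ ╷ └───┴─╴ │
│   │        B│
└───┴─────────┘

Using BFS to find shortest path:
Start: (0, 0), End: (6, 6)
Path found:
(0,0) → (1,0) → (2,0) → (2,1) → (3,1) → (3,0) → (4,0) → (5,0) → (6,0) → (6,1) → (5,1) → (5,2) → (6,2) → (6,3) → (6,4) → (6,5) → (6,6)
Number of steps: 16

Solution:

┌─────────────┐
│A            │
│ ┌─┬───╴ ┌───┤
│↓│ │     │   │
│ ╵ │ ┌───┘ ╷ │
│↳ ↓│ │     │ │
├─╴ │ │ ╶─┬─┘ │
│↓ ↲│ │   │   │
│ ┌─┤ └─┐ ├───┤
│↓│ │   │ │   │
│ │ └─┐ ╵ │ ╶─┤
│↓│↱ ↓│   │   │
│ ╵ ╷ └───┴─╴ │
│↳ ↑│↳ → → → B│
└───┴─────────┘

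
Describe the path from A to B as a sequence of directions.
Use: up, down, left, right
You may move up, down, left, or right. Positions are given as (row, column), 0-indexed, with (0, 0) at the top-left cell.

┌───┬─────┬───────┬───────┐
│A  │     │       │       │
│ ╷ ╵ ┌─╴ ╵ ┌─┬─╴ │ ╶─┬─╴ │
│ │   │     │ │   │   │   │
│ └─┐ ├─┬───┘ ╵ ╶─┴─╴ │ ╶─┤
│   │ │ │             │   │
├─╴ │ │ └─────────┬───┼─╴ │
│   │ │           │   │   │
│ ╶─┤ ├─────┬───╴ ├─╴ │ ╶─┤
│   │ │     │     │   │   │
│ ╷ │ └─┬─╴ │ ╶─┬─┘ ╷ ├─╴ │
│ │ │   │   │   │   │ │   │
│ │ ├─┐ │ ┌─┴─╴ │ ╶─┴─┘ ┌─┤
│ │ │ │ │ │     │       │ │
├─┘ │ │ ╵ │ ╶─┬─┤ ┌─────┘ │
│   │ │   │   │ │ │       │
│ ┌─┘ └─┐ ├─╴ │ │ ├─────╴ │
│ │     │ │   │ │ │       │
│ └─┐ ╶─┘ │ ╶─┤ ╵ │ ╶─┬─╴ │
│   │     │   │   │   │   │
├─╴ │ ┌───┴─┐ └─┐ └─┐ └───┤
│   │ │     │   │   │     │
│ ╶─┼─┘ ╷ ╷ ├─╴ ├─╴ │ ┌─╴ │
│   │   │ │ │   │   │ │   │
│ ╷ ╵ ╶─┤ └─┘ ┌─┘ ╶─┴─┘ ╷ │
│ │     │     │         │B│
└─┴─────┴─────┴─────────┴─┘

Finding the path and converting it to directions:
Path through cells: (0,0) → (0,1) → (1,1) → (1,2) → (0,2) → (0,3) → (0,4) → (1,4) → (1,5) → (0,5) → (0,6) → (0,7) → (0,8) → (1,8) → (1,7) → (2,7) → (2,8) → (2,9) → (2,10) → (1,10) → (1,9) → (0,9) → (0,10) → (0,11) → (0,12) → (1,12) → (1,11) → (2,11) → (2,12) → (3,12) → (3,11) → (4,11) → (4,12) → (5,12) → (5,11) → (6,11) → (6,10) → (6,9) → (6,8) → (7,8) → (8,8) → (9,8) → (10,8) → (10,9) → (11,9) → (11,8) → (12,8) → (12,9) → (12,10) → (12,11) → (11,11) → (11,12) → (12,12)
Directions: right, down, right, up, right, right, down, right, up, right, right, right, down, left, down, right, right, right, up, left, up, right, right, right, down, left, down, right, down, left, down, right, down, left, down, left, left, left, down, down, down, down, right, down, left, down, right, right, right, up, right, down

Solution:

┌───┬─────┬───────┬───────┐
│A ↓│↱ → ↓│↱ → → ↓│↱ → → ↓│
│ ╷ ╵ ┌─╴ ╵ ┌─┬─╴ │ ╶─┬─╴ │
│ │↳ ↑│  ↳ ↑│ │↓ ↲│↑ ↰│↓ ↲│
│ └─┐ ├─┬───┘ ╵ ╶─┴─╴ │ ╶─┤
│   │ │ │      ↳ → → ↑│↳ ↓│
├─╴ │ │ └─────────┬───┼─╴ │
│   │ │           │   │↓ ↲│
│ ╶─┤ ├─────┬───╴ ├─╴ │ ╶─┤
│   │ │     │     │   │↳ ↓│
│ ╷ │ └─┬─╴ │ ╶─┬─┘ ╷ ├─╴ │
│ │ │   │   │   │   │ │↓ ↲│
│ │ ├─┐ │ ┌─┴─╴ │ ╶─┴─┘ ┌─┤
│ │ │ │ │ │     │↓ ← ← ↲│ │
├─┘ │ │ ╵ │ ╶─┬─┤ ┌─────┘ │
│   │ │   │   │ │↓│       │
│ ┌─┘ └─┐ ├─╴ │ │ ├─────╴ │
│ │     │ │   │ │↓│       │
│ └─┐ ╶─┘ │ ╶─┤ ╵ │ ╶─┬─╴ │
│   │     │   │  ↓│   │   │
├─╴ │ ┌───┴─┐ └─┐ └─┐ └───┤
│   │ │     │   │↳ ↓│     │
│ ╶─┼─┘ ╷ ╷ ├─╴ ├─╴ │ ┌─╴ │
│   │   │ │ │   │↓ ↲│ │↱ ↓│
│ ╷ ╵ ╶─┤ └─┘ ┌─┘ ╶─┴─┘ ╷ │
│ │     │     │  ↳ → → ↑│B│
└─┴─────┴─────┴─────────┴─┘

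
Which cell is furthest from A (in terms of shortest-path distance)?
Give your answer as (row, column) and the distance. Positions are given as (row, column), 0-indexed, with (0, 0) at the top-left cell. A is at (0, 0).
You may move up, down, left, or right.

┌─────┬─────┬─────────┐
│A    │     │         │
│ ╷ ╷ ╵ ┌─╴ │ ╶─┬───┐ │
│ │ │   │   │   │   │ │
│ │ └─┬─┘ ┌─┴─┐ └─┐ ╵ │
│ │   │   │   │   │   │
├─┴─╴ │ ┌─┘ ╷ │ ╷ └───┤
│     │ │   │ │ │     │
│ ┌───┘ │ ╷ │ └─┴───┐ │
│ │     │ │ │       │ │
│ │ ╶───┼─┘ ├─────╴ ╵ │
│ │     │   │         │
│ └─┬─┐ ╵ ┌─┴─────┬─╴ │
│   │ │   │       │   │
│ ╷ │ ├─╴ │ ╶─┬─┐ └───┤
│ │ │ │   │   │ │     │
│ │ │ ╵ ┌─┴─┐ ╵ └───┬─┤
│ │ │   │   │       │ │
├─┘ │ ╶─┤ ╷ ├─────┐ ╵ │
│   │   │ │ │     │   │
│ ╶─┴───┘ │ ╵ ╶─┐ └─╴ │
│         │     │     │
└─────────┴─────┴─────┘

Computing BFS distances from A to all cells:
Furthest cell: (1, 8)
Distance: 51 steps

Path from A to the furthest cell:

┌─────┬─────┬─────────┐
│A → ↓│↱ → ↓│↱ → → → ↓│
│ ╷ ╷ ╵ ┌─╴ │ ╶─┬───┐ │
│ │ │↳ ↑│↓ ↲│↑ ↰│B ↰│↓│
│ │ └─┬─┘ ┌─┴─┐ └─┐ ╵ │
│ │   │↓ ↲│↱ ↓│↑ ↰│↑ ↲│
├─┴─╴ │ ┌─┘ ╷ │ ╷ └───┤
│     │↓│  ↑│↓│ │↑ ← ↰│
│ ┌───┘ │ ╷ │ └─┴───┐ │
│ │↓ ← ↲│ │↑│↳ → → ↓│↑│
│ │ ╶───┼─┘ ├─────╴ ╵ │
│ │↳ → ↓│↱ ↑│      ↳ ↑│
│ └─┬─┐ ╵ ┌─┴─────┬─╴ │
│   │ │↳ ↑│       │   │
│ ╷ │ ├─╴ │ ╶─┬─┐ └───┤
│ │ │ │   │   │ │     │
│ │ │ ╵ ┌─┴─┐ ╵ └───┬─┤
│ │ │   │   │       │ │
├─┘ │ ╶─┤ ╷ ├─────┐ ╵ │
│   │   │ │ │     │   │
│ ╶─┴───┘ │ ╵ ╶─┐ └─╴ │
│         │     │     │
└─────────┴─────┴─────┘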